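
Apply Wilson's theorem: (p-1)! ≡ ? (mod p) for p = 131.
By Wilson's theorem, (130)! ≡ -1 ≡ 130 mod 131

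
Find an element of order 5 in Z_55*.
16 has order 5 mod 55 since 16^{5} ≡ 1 mod 55 and no smaller power works.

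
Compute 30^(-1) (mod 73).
Since 73 is prime, by Fermat 30^(-1) ≡ 30^{71} ≡ 56 (mod 73). Verify: 30 × 56 = 1680 ≡ 1 (mod 73)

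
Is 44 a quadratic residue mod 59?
By Euler's criterion: 44^{29} ≡ 58 (mod 59). Since this equals -1 (≡ 58), 44 is not a QR.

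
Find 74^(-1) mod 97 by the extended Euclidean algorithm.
Extended GCD: 74(-38) + 97(29) = 1. So 74^(-1) ≡ -38 ≡ 59 mod 97. Verify: 74 × 59 = 4366 ≡ 1 mod 97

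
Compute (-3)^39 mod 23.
Using Fermat: (-3)^{22} ≡ 1 (mod 23). 39 ≡ 17 (mod 22). So (-3)^{39} ≡ (-3)^{17} ≡ 7 (mod 23)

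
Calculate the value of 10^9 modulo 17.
By repeated squaring mod 17: 10^{1}≡10, 10^{2}≡15, 10^{4}≡4, 10^{8}≡16. Then 10^{9} = 10^{8+1} ≡ 16 × 10 ≡ 7 mod 17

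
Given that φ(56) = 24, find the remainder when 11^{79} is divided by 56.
By Euler: 11^{24} ≡ 1 (mod 56) since gcd(11, 56) = 1. 79 = 3×24 + 7. So 11^{79} ≡ 11^{7} ≡ 11 (mod 56)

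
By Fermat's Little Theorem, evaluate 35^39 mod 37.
By Fermat: 35^{36} ≡ 1 (mod 37). So 35^{39} = 35^{36} · 35^{3} ≡ 35^{3} ≡ 29 (mod 37)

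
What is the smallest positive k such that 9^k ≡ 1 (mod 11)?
Powers of 9 mod 11: 9^1≡9, 9^2≡4, 9^3≡3, 9^4≡5, 9^5≡1. So the order of 9 is 5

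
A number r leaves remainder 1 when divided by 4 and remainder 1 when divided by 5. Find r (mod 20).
M = 4 × 5 = 20. M₁ = 5, y₁ ≡ 1 (mod 4). M₂ = 4, y₂ ≡ 4 (mod 5). r = 1×5×1 + 1×4×4 ≡ 1 (mod 20)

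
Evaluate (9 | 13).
(9/13) = 9^{6} mod 13 = 1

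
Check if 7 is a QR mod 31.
By Euler's criterion: 7^{15} ≡ 1 mod 31. Since this equals 1, 7 is a QR.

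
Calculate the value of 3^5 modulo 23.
By repeated squaring (mod 23): 3^{1}≡3, 3^{2}≡9, 3^{4}≡12. Then 3^{5} = 3^{4+1} ≡ 12 × 3 ≡ 13 (mod 23)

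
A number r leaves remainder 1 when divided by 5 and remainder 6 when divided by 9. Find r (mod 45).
M = 5 × 9 = 45. M₁ = 9, y₁ ≡ 4 (mod 5). M₂ = 5, y₂ ≡ 2 (mod 9). r = 1×9×4 + 6×5×2 ≡ 6 (mod 45)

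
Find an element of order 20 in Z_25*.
2 has order 20 mod 25 since 2^{20} ≡ 1 mod 25 and no smaller power works.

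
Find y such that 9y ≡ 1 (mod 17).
Since 17 is prime, by Fermat 9^(-1) ≡ 9^{15} ≡ 2 (mod 17). Verify: 9 × 2 = 18 ≡ 1 (mod 17)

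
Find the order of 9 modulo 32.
Powers of 9 mod 32: 9^1≡9, 9^2≡17, 9^3≡25, 9^4≡1. Order = 4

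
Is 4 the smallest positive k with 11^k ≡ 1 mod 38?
Powers of 11 mod 38: 11^1≡11, 11^2≡7, 11^3≡1. Already 11^3≡1, so the order is 3 < 4. No, the actual order is 3.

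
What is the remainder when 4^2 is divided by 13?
4^{2} = 16 ≡ 3 (mod 13)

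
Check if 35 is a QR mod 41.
By Euler's criterion: 35^{20} ≡ 40 (mod 41). Since this equals -1 (≡ 40), 35 is not a QR.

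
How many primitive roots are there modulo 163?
There are φ(163-1) = φ(162) = 54 primitive roots modulo 163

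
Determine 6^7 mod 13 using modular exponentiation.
By repeated squaring mod 13: 6^{1}≡6, 6^{2}≡10, 6^{4}≡9. Then 6^{7} = 6^{4+2+1} ≡ 9 × 10 × 6 ≡ 7 mod 13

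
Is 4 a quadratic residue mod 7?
By Euler's criterion: 4^{3} ≡ 1 mod 7. Since this equals 1, 4 is a QR.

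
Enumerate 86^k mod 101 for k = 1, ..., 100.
86^1, 86^2, ..., 86^{100} mod 101: [86, 23, 59, 24, 44, 47, 2, 71, 46, 17, 48, 88, 94, 4, 41, 92, 34, 96, 75, 87, 8, 82, 83, 68, 91, 49, 73, 16, 63, 65, 35, 81, 98, 45, 32, 25, 29, 70, 61, 95, 90, 64, 50, 58, 39, 21, 89, 79, 27, 100, 15, 78, 42, 77, 57, 54, 99, 30, 55, 84, 53, 13, 7, 97, 60, 9, 67, 5, 26, 14, 93, 19, 18, 33, 10, 52, 28, 85, 38, 36, 66, 20, 3, 56, 69, 76, 72, 31, 40, 6, 11, 37, 51, 43, 62, 80, 12, 22, 74, 1]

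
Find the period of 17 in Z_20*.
Powers of 17 mod 20: 17^1≡17, 17^2≡9, 17^3≡13, 17^4≡1. So the order of 17 is 4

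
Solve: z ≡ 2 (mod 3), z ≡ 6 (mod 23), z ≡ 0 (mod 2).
M = 3 × 23 × 2 = 138. M₁ = 46, y₁ ≡ 1 (mod 3). M₂ = 6, y₂ ≡ 4 (mod 23). M₃ = 69, y₃ ≡ 1 (mod 2). z = 2×46×1 + 6×6×4 + 0×69×1 ≡ 98 (mod 138)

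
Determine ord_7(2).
Powers of 2 mod 7: 2^1≡2, 2^2≡4, 2^3≡1. So the order of 2 is 3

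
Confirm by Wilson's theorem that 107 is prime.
(106)! mod 107 = 106. Since this equals -1 mod 107, Wilson confirms 107 is prime.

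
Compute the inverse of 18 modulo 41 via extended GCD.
Extended GCD: 18(16) + 41(-7) = 1. So 18^(-1) ≡ 16 mod 41. Verify: 18 × 16 = 288 ≡ 1 mod 41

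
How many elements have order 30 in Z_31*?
There are φ(31-1) = φ(30) = 8 primitive roots modulo 31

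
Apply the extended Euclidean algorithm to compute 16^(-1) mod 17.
Extended GCD: 16(-1) + 17(1) = 1. So 16^(-1) ≡ -1 ≡ 16 (mod 17). Verify: 16 × 16 = 256 ≡ 1 (mod 17)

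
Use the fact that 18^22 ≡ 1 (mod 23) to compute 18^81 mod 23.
By Fermat: 18^{22} ≡ 1 (mod 23). 81 = 3×22 + 15. So 18^{81} ≡ 18^{15} ≡ 4 (mod 23)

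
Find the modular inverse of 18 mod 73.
Since 73 is prime, by Fermat 18^(-1) ≡ 18^{71} ≡ 69 (mod 73). Verify: 18 × 69 = 1242 ≡ 1 (mod 73)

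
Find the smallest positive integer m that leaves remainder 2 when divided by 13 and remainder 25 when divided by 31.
M = 13 × 31 = 403. M₁ = 31, y₁ ≡ 8 mod 13. M₂ = 13, y₂ ≡ 12 mod 31. m = 2×31×8 + 25×13×12 ≡ 366 mod 403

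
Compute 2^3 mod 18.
2^{3} = 8 ≡ 8 mod 18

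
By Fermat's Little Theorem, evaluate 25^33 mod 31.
By Fermat: 25^{30} ≡ 1 mod 31. So 25^{33} = 25^{30} · 25^{3} ≡ 25^{3} ≡ 1 mod 31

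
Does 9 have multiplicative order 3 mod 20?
Powers of 9 mod 20: 9^1≡9, 9^2≡1. Already 9^2≡1, so the order is 2 < 3. No, the actual order is 2.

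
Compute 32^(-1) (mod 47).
Since 47 is prime, by Fermat 32^(-1) ≡ 32^{45} ≡ 25 (mod 47). Verify: 32 × 25 = 800 ≡ 1 (mod 47)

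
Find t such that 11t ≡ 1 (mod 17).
Since 17 is prime, by Fermat 11^(-1) ≡ 11^{15} ≡ 14 (mod 17). Verify: 11 × 14 = 154 ≡ 1 (mod 17)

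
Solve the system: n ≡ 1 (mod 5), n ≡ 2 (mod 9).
M = 5 × 9 = 45. M₁ = 9, y₁ ≡ 4 (mod 5). M₂ = 5, y₂ ≡ 2 (mod 9). n = 1×9×4 + 2×5×2 ≡ 11 (mod 45)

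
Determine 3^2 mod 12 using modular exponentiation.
3^{2} = 9 ≡ 9 mod 12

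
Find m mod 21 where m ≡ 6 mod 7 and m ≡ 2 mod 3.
M = 7 × 3 = 21. M₁ = 3, y₁ ≡ 5 mod 7. M₂ = 7, y₂ ≡ 1 mod 3. m = 6×3×5 + 2×7×1 ≡ 20 mod 21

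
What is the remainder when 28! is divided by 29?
By Wilson's theorem, (28)! ≡ -1 ≡ 28 (mod 29)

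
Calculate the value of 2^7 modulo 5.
Using Fermat: 2^{4} ≡ 1 (mod 5). 7 ≡ 3 (mod 4). So 2^{7} ≡ 2^{3} ≡ 3 (mod 5)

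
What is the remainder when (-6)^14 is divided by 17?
By repeated squaring mod 17: (-6)^{1}≡11, (-6)^{2}≡2, (-6)^{4}≡4, (-6)^{8}≡16. Then (-6)^{14} = (-6)^{8+4+2} ≡ 16 × 4 × 2 ≡ 9 mod 17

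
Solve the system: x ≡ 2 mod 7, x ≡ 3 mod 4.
M = 7 × 4 = 28. M₁ = 4, y₁ ≡ 2 mod 7. M₂ = 7, y₂ ≡ 3 mod 4. x = 2×4×2 + 3×7×3 ≡ 23 mod 28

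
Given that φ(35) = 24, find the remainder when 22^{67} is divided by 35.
By Euler: 22^{24} ≡ 1 (mod 35) since gcd(22, 35) = 1. 67 = 2×24 + 19. So 22^{67} ≡ 22^{19} ≡ 8 (mod 35)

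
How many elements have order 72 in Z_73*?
Number of primitive roots mod 73 = φ(p-1) = φ(72) = 24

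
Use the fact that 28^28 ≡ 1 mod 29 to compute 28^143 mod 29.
By Fermat: 28^{28} ≡ 1 mod 29. 143 = 5×28 + 3. So 28^{143} ≡ 28^{3} ≡ 28 mod 29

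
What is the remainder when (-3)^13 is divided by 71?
By repeated squaring (mod 71): (-3)^{1}≡68, (-3)^{2}≡9, (-3)^{4}≡10, (-3)^{8}≡29. Then (-3)^{13} = (-3)^{8+4+1} ≡ 29 × 10 × 68 ≡ 53 (mod 71)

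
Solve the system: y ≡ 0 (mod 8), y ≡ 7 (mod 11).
M = 8 × 11 = 88. M₁ = 11, y₁ ≡ 3 (mod 8). M₂ = 8, y₂ ≡ 7 (mod 11). y = 0×11×3 + 7×8×7 ≡ 40 (mod 88)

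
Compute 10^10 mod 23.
By repeated squaring (mod 23): 10^{1}≡10, 10^{2}≡8, 10^{4}≡18, 10^{8}≡2. Then 10^{10} = 10^{8+2} ≡ 2 × 8 ≡ 16 (mod 23)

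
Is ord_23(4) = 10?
Powers of 4 mod 23: 4^1≡4, 4^2≡16, 4^3≡18, 4^4≡3, 4^5≡12, 4^6≡2, 4^7≡8, 4^8≡9, 4^9≡13, 4^10≡6, 4^11≡1. 4^10≡6≢1, so ord ≠ 10. No, the actual order is 11.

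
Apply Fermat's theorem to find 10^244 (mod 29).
By Fermat: 10^{28} ≡ 1 (mod 29). 244 ≡ 20 (mod 28). So 10^{244} ≡ 10^{20} ≡ 7 (mod 29)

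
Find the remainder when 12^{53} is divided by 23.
By Fermat: 12^{22} ≡ 1 (mod 23). 53 = 2×22 + 9. So 12^{53} ≡ 12^{9} ≡ 4 (mod 23)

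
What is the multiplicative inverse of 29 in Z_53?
Since 53 is prime, by Fermat 29^(-1) ≡ 29^{51} ≡ 11 (mod 53). Verify: 29 × 11 = 319 ≡ 1 (mod 53)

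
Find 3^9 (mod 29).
By repeated squaring (mod 29): 3^{1}≡3, 3^{2}≡9, 3^{4}≡23, 3^{8}≡7. Then 3^{9} = 3^{8+1} ≡ 7 × 3 ≡ 21 (mod 29)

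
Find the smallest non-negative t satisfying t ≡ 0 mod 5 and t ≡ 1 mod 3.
M = 5 × 3 = 15. M₁ = 3, y₁ ≡ 2 mod 5. M₂ = 5, y₂ ≡ 2 mod 3. t = 0×3×2 + 1×5×2 ≡ 10 mod 15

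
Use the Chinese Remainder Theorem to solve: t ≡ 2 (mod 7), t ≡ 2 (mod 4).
M = 7 × 4 = 28. M₁ = 4, y₁ ≡ 2 (mod 7). M₂ = 7, y₂ ≡ 3 (mod 4). t = 2×4×2 + 2×7×3 ≡ 2 (mod 28)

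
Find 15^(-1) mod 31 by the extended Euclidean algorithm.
Extended GCD: 15(-2) + 31(1) = 1. So 15^(-1) ≡ -2 ≡ 29 mod 31. Verify: 15 × 29 = 435 ≡ 1 mod 31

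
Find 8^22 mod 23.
Using Fermat: 8^{22} ≡ 1 mod 23. 22 ≡ 0 mod 22. So 8^{22} ≡ 8^{0} ≡ 1 mod 23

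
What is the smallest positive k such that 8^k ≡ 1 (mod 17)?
Powers of 8 mod 17: 8^1≡8, 8^2≡13, 8^3≡2, 8^4≡16, 8^5≡9, 8^6≡4, 8^7≡15, 8^8≡1. So the order of 8 is 8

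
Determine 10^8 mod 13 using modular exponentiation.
By repeated squaring (mod 13): 10^{1}≡10, 10^{2}≡9, 10^{4}≡3, 10^{8}≡9. So 10^{8} ≡ 9 (mod 13)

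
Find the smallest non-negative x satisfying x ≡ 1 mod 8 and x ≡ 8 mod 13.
M = 8 × 13 = 104. M₁ = 13, y₁ ≡ 5 mod 8. M₂ = 8, y₂ ≡ 5 mod 13. x = 1×13×5 + 8×8×5 ≡ 73 mod 104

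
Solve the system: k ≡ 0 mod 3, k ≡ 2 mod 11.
M = 3 × 11 = 33. M₁ = 11, y₁ ≡ 2 mod 3. M₂ = 3, y₂ ≡ 4 mod 11. k = 0×11×2 + 2×3×4 ≡ 24 mod 33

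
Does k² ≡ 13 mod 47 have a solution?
By Euler's criterion: 13^{23} ≡ 46 mod 47. Since this equals -1 (≡ 46), 13 is not a QR.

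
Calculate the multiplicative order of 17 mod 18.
Powers of 17 mod 18: 17^1≡17, 17^2≡1. So the order of 17 is 2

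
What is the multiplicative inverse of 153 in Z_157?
Since 157 is prime, by Fermat 153^(-1) ≡ 153^{155} ≡ 39 (mod 157). Verify: 153 × 39 = 5967 ≡ 1 (mod 157)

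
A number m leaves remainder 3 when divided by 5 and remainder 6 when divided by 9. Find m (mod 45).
M = 5 × 9 = 45. M₁ = 9, y₁ ≡ 4 (mod 5). M₂ = 5, y₂ ≡ 2 (mod 9). m = 3×9×4 + 6×5×2 ≡ 33 (mod 45)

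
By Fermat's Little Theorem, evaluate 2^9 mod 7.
By Fermat: 2^{6} ≡ 1 (mod 7). So 2^{9} = 2^{6} · 2^{3} ≡ 2^{3} ≡ 1 (mod 7)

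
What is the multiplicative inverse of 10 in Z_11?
Since 11 is prime, by Fermat 10^(-1) ≡ 10^{9} ≡ 10 (mod 11). Verify: 10 × 10 = 100 ≡ 1 (mod 11)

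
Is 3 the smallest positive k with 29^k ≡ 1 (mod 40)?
Powers of 29 mod 40: 29^1≡29, 29^2≡1. Already 29^2≡1, so the order is 2 < 3. No, the actual order is 2.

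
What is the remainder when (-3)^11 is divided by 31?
By repeated squaring mod 31: (-3)^{1}≡28, (-3)^{2}≡9, (-3)^{4}≡19, (-3)^{8}≡20. Then (-3)^{11} = (-3)^{8+2+1} ≡ 20 × 9 × 28 ≡ 18 mod 31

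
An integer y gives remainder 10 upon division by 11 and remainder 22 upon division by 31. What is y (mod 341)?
M = 11 × 31 = 341. M₁ = 31, y₁ ≡ 5 (mod 11). M₂ = 11, y₂ ≡ 17 (mod 31). y = 10×31×5 + 22×11×17 ≡ 208 (mod 341)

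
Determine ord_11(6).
Powers of 6 mod 11: 6^1≡6, 6^2≡3, 6^3≡7, 6^4≡9, 6^5≡10, 6^6≡5, 6^7≡8, 6^8≡4, 6^9≡2, 6^10≡1. Order = 10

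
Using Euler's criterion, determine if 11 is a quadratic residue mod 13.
By Euler's criterion: 11^{6} ≡ 12 mod 13. Since this equals -1 (≡ 12), 11 is not a QR.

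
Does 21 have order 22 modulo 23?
ord_23(21) divides 22. For each prime q|22: 21^{11}≡22, 21^{2}≡4, none ≡ 1. So 21 has order 22 and is a primitive root mod 23.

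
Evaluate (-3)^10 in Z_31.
By repeated squaring mod 31: (-3)^{1}≡28, (-3)^{2}≡9, (-3)^{4}≡19, (-3)^{8}≡20. Then (-3)^{10} = (-3)^{8+2} ≡ 20 × 9 ≡ 25 mod 31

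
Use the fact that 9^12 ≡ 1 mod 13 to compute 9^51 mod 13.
By Fermat: 9^{12} ≡ 1 mod 13. 51 = 4×12 + 3. So 9^{51} ≡ 9^{3} ≡ 1 mod 13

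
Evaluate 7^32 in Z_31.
Using Fermat: 7^{30} ≡ 1 mod 31. 32 ≡ 2 mod 30. So 7^{32} ≡ 7^{2} ≡ 18 mod 31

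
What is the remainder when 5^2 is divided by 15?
5^{2} = 25 ≡ 10 (mod 15)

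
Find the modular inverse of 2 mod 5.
Since 5 is prime, by Fermat 2^(-1) ≡ 2^{3} ≡ 3 mod 5. Verify: 2 × 3 = 6 ≡ 1 mod 5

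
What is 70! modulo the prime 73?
(72)! = (70)! × (71) × (72) ≡ -1 mod 73. So (70)! ≡ -1 × [(72)(71)]^(-1) ≡ 36 mod 73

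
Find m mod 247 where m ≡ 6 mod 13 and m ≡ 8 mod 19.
M = 13 × 19 = 247. M₁ = 19, y₁ ≡ 11 mod 13. M₂ = 13, y₂ ≡ 3 mod 19. m = 6×19×11 + 8×13×3 ≡ 84 mod 247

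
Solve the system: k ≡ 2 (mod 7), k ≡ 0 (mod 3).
M = 7 × 3 = 21. M₁ = 3, y₁ ≡ 5 (mod 7). M₂ = 7, y₂ ≡ 1 (mod 3). k = 2×3×5 + 0×7×1 ≡ 9 (mod 21)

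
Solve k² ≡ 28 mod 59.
The square roots of 28 mod 59 are 21 and 38. Verify: 21² = 441 ≡ 28 mod 59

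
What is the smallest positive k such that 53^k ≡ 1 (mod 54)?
Powers of 53 mod 54: 53^1≡53, 53^2≡1. So the order of 53 is 2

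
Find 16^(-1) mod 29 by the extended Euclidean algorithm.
Extended GCD: 16(-9) + 29(5) = 1. So 16^(-1) ≡ -9 ≡ 20 mod 29. Verify: 16 × 20 = 320 ≡ 1 mod 29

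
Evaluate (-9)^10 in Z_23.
By repeated squaring (mod 23): (-9)^{1}≡14, (-9)^{2}≡12, (-9)^{4}≡6, (-9)^{8}≡13. Then (-9)^{10} = (-9)^{8+2} ≡ 13 × 12 ≡ 18 (mod 23)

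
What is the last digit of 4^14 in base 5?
Using Fermat: 4^{4} ≡ 1 mod 5. 14 ≡ 2 mod 4. So 4^{14} ≡ 4^{2} ≡ 1 mod 5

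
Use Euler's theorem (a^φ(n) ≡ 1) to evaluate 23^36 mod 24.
By Euler: 23^{8} ≡ 1 mod 24 since gcd(23, 24) = 1. 36 = 4×8 + 4. So 23^{36} ≡ 23^{4} ≡ 1 mod 24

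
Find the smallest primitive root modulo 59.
g = 2. Powers: [2, 4, 8, 16, 32, 5, ...] generates all 58 non-zero residues.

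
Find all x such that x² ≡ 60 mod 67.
The square roots of 60 mod 67 are 23 and 44. Verify: 23² = 529 ≡ 60 mod 67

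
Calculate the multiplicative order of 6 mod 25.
Powers of 6 mod 25: 6^1≡6, 6^2≡11, 6^3≡16, 6^4≡21, 6^5≡1. Order = 5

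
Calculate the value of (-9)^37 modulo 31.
Using Fermat: (-9)^{30} ≡ 1 (mod 31). 37 ≡ 7 (mod 30). So (-9)^{37} ≡ (-9)^{7} ≡ 21 (mod 31)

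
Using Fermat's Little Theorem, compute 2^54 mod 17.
By Fermat: 2^{16} ≡ 1 (mod 17). 54 = 3×16 + 6. So 2^{54} ≡ 2^{6} ≡ 13 (mod 17)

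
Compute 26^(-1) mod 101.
Since 101 is prime, by Fermat 26^(-1) ≡ 26^{99} ≡ 35 mod 101. Verify: 26 × 35 = 910 ≡ 1 mod 101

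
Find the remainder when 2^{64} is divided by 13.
By Fermat: 2^{12} ≡ 1 mod 13. 64 = 5×12 + 4. So 2^{64} ≡ 2^{4} ≡ 3 mod 13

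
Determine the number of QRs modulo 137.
For prime 137, there are (p-1)/2 = (137-1)/2 = 68 quadratic residues (excluding 0).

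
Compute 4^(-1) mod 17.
Since 17 is prime, by Fermat 4^(-1) ≡ 4^{15} ≡ 13 mod 17. Verify: 4 × 13 = 52 ≡ 1 mod 17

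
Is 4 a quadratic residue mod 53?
By Euler's criterion: 4^{26} ≡ 1 mod 53. Since this equals 1, 4 is a QR.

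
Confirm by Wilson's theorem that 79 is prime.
(78)! mod 79 = 78. Since this equals -1 mod 79, Wilson confirms 79 is prime.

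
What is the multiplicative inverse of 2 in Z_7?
Since 7 is prime, by Fermat 2^(-1) ≡ 2^{5} ≡ 4 (mod 7). Verify: 2 × 4 = 8 ≡ 1 (mod 7)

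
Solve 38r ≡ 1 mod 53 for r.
Since 53 is prime, by Fermat 38^(-1) ≡ 38^{51} ≡ 7 mod 53. Verify: 38 × 7 = 266 ≡ 1 mod 53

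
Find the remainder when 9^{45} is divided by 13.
By Fermat: 9^{12} ≡ 1 (mod 13). 45 = 3×12 + 9. So 9^{45} ≡ 9^{9} ≡ 1 (mod 13)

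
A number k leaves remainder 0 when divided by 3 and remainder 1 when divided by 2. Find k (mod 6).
M = 3 × 2 = 6. M₁ = 2, y₁ ≡ 2 (mod 3). M₂ = 3, y₂ ≡ 1 (mod 2). k = 0×2×2 + 1×3×1 ≡ 3 (mod 6)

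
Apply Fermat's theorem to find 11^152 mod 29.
By Fermat: 11^{28} ≡ 1 mod 29. 152 ≡ 12 mod 28. So 11^{152} ≡ 11^{12} ≡ 23 mod 29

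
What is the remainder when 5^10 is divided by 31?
By repeated squaring (mod 31): 5^{1}≡5, 5^{2}≡25, 5^{4}≡5, 5^{8}≡25. Then 5^{10} = 5^{8+2} ≡ 25 × 25 ≡ 5 (mod 31)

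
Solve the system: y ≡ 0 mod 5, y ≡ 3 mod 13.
M = 5 × 13 = 65. M₁ = 13, y₁ ≡ 2 mod 5. M₂ = 5, y₂ ≡ 8 mod 13. y = 0×13×2 + 3×5×8 ≡ 55 mod 65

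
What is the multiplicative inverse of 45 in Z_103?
Since 103 is prime, by Fermat 45^(-1) ≡ 45^{101} ≡ 87 (mod 103). Verify: 45 × 87 = 3915 ≡ 1 (mod 103)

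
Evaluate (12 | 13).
(12/13) = 12^{6} mod 13 = 1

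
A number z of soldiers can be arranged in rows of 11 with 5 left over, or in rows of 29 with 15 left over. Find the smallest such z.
M = 11 × 29 = 319. M₁ = 29, y₁ ≡ 8 mod 11. M₂ = 11, y₂ ≡ 8 mod 29. z = 5×29×8 + 15×11×8 ≡ 247 mod 319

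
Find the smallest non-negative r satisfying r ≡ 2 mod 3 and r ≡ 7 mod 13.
M = 3 × 13 = 39. M₁ = 13, y₁ ≡ 1 mod 3. M₂ = 3, y₂ ≡ 9 mod 13. r = 2×13×1 + 7×3×9 ≡ 20 mod 39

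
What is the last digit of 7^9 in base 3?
Using Fermat: 7^{2} ≡ 1 (mod 3). 9 ≡ 1 (mod 2). So 7^{9} ≡ 7^{1} ≡ 1 (mod 3)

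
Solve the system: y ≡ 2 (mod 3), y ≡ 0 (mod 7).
M = 3 × 7 = 21. M₁ = 7, y₁ ≡ 1 (mod 3). M₂ = 3, y₂ ≡ 5 (mod 7). y = 2×7×1 + 0×3×5 ≡ 14 (mod 21)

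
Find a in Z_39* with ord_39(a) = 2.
14 has order 2 mod 39 since 14^{2} ≡ 1 mod 39 and no smaller power works.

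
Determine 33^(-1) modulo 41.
Since 41 is prime, by Fermat 33^(-1) ≡ 33^{39} ≡ 5 (mod 41). Verify: 33 × 5 = 165 ≡ 1 (mod 41)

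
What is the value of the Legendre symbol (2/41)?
(2/41) = 2^{20} mod 41 = 1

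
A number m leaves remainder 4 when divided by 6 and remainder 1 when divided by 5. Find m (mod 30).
M = 6 × 5 = 30. M₁ = 5, y₁ ≡ 5 (mod 6). M₂ = 6, y₂ ≡ 1 (mod 5). m = 4×5×5 + 1×6×1 ≡ 16 (mod 30)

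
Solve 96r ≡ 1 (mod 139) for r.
Since 139 is prime, by Fermat 96^(-1) ≡ 96^{137} ≡ 42 (mod 139). Verify: 96 × 42 = 4032 ≡ 1 (mod 139)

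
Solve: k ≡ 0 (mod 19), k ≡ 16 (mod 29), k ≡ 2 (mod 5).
M = 19 × 29 × 5 = 2755. M₁ = 145, y₁ ≡ 8 (mod 19). M₂ = 95, y₂ ≡ 11 (mod 29). M₃ = 551, y₃ ≡ 1 (mod 5). k = 0×145×8 + 16×95×11 + 2×551×1 ≡ 1292 (mod 2755)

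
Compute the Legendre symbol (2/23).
(2/23) = 2^{11} mod 23 = 1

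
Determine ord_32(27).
Powers of 27 mod 32: 27^1≡27, 27^2≡25, 27^3≡3, 27^4≡17, 27^5≡11, 27^6≡9, 27^7≡19, 27^8≡1. ord_32(27) = 8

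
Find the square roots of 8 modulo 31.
The square roots of 8 mod 31 are 16 and 15. Verify: 16² = 256 ≡ 8 mod 31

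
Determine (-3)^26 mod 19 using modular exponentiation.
Using Fermat: (-3)^{18} ≡ 1 mod 19. 26 ≡ 8 mod 18. So (-3)^{26} ≡ (-3)^{8} ≡ 6 mod 19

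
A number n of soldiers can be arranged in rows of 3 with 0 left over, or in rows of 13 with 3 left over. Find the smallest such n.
M = 3 × 13 = 39. M₁ = 13, y₁ ≡ 1 (mod 3). M₂ = 3, y₂ ≡ 9 (mod 13). n = 0×13×1 + 3×3×9 ≡ 3 (mod 39)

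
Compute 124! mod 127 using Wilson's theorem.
(126)! = (124)! × (125) × (126) ≡ -1 mod 127. So (124)! ≡ -1 × [(126)(125)]^(-1) ≡ 63 mod 127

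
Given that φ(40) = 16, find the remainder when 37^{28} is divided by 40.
By Euler: 37^{16} ≡ 1 (mod 40) since gcd(37, 40) = 1. 28 = 1×16 + 12. So 37^{28} ≡ 37^{12} ≡ 1 (mod 40)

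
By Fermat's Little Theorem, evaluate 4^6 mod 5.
By Fermat: 4^{4} ≡ 1 (mod 5). So 4^{6} = 4^{4} · 4^{2} ≡ 4^{2} ≡ 1 (mod 5)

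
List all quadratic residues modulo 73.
QRs mod 73: {1, 2, 3, 4, 6, 8, 9, 12, 16, 18, 19, 23, 24, 25, 27, 32, 35, 36, 37, 38, 41, 46, 48, 49, 50, 54, 55, 57, 61, 64, 65, 67, 69, 70, 71, 72}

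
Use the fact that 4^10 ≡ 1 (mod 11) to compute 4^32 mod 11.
By Fermat: 4^{10} ≡ 1 (mod 11). 32 = 3×10 + 2. So 4^{32} ≡ 4^{2} ≡ 5 (mod 11)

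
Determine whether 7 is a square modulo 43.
By Euler's criterion: 7^{21} ≡ 42 mod 43. Since this equals -1 (≡ 42), 7 is not a QR.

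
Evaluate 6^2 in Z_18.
6^{2} = 36 ≡ 0 mod 18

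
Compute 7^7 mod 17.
By repeated squaring (mod 17): 7^{1}≡7, 7^{2}≡15, 7^{4}≡4. Then 7^{7} = 7^{4+2+1} ≡ 4 × 15 × 7 ≡ 12 (mod 17)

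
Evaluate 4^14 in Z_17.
By repeated squaring (mod 17): 4^{1}≡4, 4^{2}≡16, 4^{4}≡1, 4^{8}≡1. Then 4^{14} = 4^{8+4+2} ≡ 1 × 1 × 16 ≡ 16 (mod 17)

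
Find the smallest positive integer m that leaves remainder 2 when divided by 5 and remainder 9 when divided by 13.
M = 5 × 13 = 65. M₁ = 13, y₁ ≡ 2 (mod 5). M₂ = 5, y₂ ≡ 8 (mod 13). m = 2×13×2 + 9×5×8 ≡ 22 (mod 65)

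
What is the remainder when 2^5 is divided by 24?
By repeated squaring (mod 24): 2^{1}≡2, 2^{2}≡4, 2^{4}≡16. Then 2^{5} = 2^{4+1} ≡ 16 × 2 ≡ 8 (mod 24)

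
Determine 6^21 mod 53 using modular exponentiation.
By repeated squaring mod 53: 6^{1}≡6, 6^{2}≡36, 6^{4}≡24, 6^{8}≡46, 6^{16}≡49. Then 6^{21} = 6^{16+4+1} ≡ 49 × 24 × 6 ≡ 7 mod 53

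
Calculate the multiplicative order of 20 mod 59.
Powers of 20 mod 59: 20^1≡20, 20^2≡46, 20^3≡35, 20^4≡51, 20^5≡17, 20^6≡45, 20^7≡15, 20^8≡5, 20^9≡41, 20^10≡53, 20^11≡57, 20^12≡19, 20^13≡26, 20^14≡48, 20^15≡16, 20^16≡25, 20^17≡28, 20^18≡29, 20^19≡49, 20^20≡36, 20^21≡12, 20^22≡4, 20^23≡21, 20^24≡7, 20^25≡22, 20^26≡27, 20^27≡9, 20^28≡3, 20^29≡1. Order = 29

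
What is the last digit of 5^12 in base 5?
By repeated squaring (mod 5): 5^{1}≡0, 5^{2}≡0, 5^{4}≡0, 5^{8}≡0. Then 5^{12} = 5^{8+4} ≡ 0 × 0 ≡ 0 (mod 5)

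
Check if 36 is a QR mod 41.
By Euler's criterion: 36^{20} ≡ 1 (mod 41). Since this equals 1, 36 is a QR.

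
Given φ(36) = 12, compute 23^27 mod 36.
By Euler: 23^{12} ≡ 1 mod 36 since gcd(23, 36) = 1. 27 = 2×12 + 3. So 23^{27} ≡ 23^{3} ≡ 35 mod 36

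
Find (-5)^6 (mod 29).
By repeated squaring (mod 29): (-5)^{1}≡24, (-5)^{2}≡25, (-5)^{4}≡16. Then (-5)^{6} = (-5)^{4+2} ≡ 16 × 25 ≡ 23 (mod 29)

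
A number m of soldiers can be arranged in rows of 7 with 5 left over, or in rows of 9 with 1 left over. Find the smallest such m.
M = 7 × 9 = 63. M₁ = 9, y₁ ≡ 4 (mod 7). M₂ = 7, y₂ ≡ 4 (mod 9). m = 5×9×4 + 1×7×4 ≡ 19 (mod 63)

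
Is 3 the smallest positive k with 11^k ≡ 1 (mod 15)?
Powers of 11 mod 15: 11^1≡11, 11^2≡1. Already 11^2≡1, so the order is 2 < 3. No, the actual order is 2.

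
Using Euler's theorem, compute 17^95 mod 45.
By Euler: 17^{24} ≡ 1 mod 45 since gcd(17, 45) = 1. 95 = 3×24 + 23. So 17^{95} ≡ 17^{23} ≡ 8 mod 45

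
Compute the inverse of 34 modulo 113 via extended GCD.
Extended GCD: 34(10) + 113(-3) = 1. So 34^(-1) ≡ 10 (mod 113). Verify: 34 × 10 = 340 ≡ 1 (mod 113)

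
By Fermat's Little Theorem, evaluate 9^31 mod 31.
By Fermat: 9^{30} ≡ 1 mod 31. So 9^{31} = 9^{30} · 9^{1} ≡ 9^{1} ≡ 9 mod 31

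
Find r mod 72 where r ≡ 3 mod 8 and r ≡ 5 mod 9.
M = 8 × 9 = 72. M₁ = 9, y₁ ≡ 1 mod 8. M₂ = 8, y₂ ≡ 8 mod 9. r = 3×9×1 + 5×8×8 ≡ 59 mod 72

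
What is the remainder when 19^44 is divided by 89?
By repeated squaring mod 89: 19^{1}≡19, 19^{2}≡5, 19^{4}≡25, 19^{8}≡2, 19^{16}≡4, 19^{32}≡16. Then 19^{44} = 19^{32+8+4} ≡ 16 × 2 × 25 ≡ 88 mod 89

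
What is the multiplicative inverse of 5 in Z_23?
Since 23 is prime, by Fermat 5^(-1) ≡ 5^{21} ≡ 14 mod 23. Verify: 5 × 14 = 70 ≡ 1 mod 23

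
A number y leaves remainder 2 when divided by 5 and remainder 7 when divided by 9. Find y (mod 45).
M = 5 × 9 = 45. M₁ = 9, y₁ ≡ 4 (mod 5). M₂ = 5, y₂ ≡ 2 (mod 9). y = 2×9×4 + 7×5×2 ≡ 7 (mod 45)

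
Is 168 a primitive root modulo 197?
168^{98} ≡ 1 mod 197 and 98 < 196, so ord_197(168) = 98 ≠ 196 and 168 is not a primitive root.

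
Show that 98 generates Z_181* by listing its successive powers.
98^1, 98^2, ..., 98^{180} mod 181: [98, 11, 173, 121, 93, 64, 118, 161, 31, 142, 160, 114, 131, 168, 174, 38, 104, 56, 58, 73, 95, 79, 140, 145, 92, 147, 107, 169, 91, 49, 96, 177, 151, 137, 32, 59, 171, 106, 71, 80, 57, 156, 84, 87, 19, 52, 28, 29, 127, 138, 130, 70, 163, 46, 164, 144, 175, 136, 115, 48, 179, 166, 159, 16, 120, 176, 53, 126, 40, 119, 78, 42, 134, 100, 26, 14, 105, 154, 69, 65, 35, 172, 23, 82, 72, 178, 68, 148, 24, 180, 83, 170, 8, 60, 88, 117, 63, 20, 150, 39, 21, 67, 50, 13, 7, 143, 77, 125, 123, 108, 86, 102, 41, 36, 89, 34, 74, 12, 90, 132, 85, 4, 30, 44, 149, 122, 10, 75, 110, 101, 124, 25, 97, 94, 162, 129, 153, 152, 54, 43, 51, 111, 18, 135, 17, 37, 6, 45, 66, 133, 2, 15, 22, 165, 61, 5, 128, 55, 141, 62, 103, 139, 47, 81, 155, 167, 76, 27, 112, 116, 146, 9, 158, 99, 109, 3, 113, 33, 157, 1]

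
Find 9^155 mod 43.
Using Fermat: 9^{42} ≡ 1 mod 43. 155 ≡ 29 mod 42. So 9^{155} ≡ 9^{29} ≡ 23 mod 43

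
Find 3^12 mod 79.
By repeated squaring mod 79: 3^{1}≡3, 3^{2}≡9, 3^{4}≡2, 3^{8}≡4. Then 3^{12} = 3^{8+4} ≡ 4 × 2 ≡ 8 mod 79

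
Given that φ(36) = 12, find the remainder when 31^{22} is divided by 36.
By Euler: 31^{12} ≡ 1 mod 36 since gcd(31, 36) = 1. 22 = 1×12 + 10. So 31^{22} ≡ 31^{10} ≡ 13 mod 36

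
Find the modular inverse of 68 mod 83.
Since 83 is prime, by Fermat 68^(-1) ≡ 68^{81} ≡ 11 (mod 83). Verify: 68 × 11 = 748 ≡ 1 (mod 83)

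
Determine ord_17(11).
Powers of 11 mod 17: 11^1≡11, 11^2≡2, 11^3≡5, 11^4≡4, 11^5≡10, 11^6≡8, 11^7≡3, 11^8≡16, 11^9≡6, 11^10≡15, 11^11≡12, 11^12≡13, 11^13≡7, 11^14≡9, 11^15≡14, 11^16≡1. ord_17(11) = 16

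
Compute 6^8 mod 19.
By repeated squaring mod 19: 6^{1}≡6, 6^{2}≡17, 6^{4}≡4, 6^{8}≡16. So 6^{8} ≡ 16 mod 19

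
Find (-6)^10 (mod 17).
By repeated squaring (mod 17): (-6)^{1}≡11, (-6)^{2}≡2, (-6)^{4}≡4, (-6)^{8}≡16. Then (-6)^{10} = (-6)^{8+2} ≡ 16 × 2 ≡ 15 (mod 17)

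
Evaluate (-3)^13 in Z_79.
By repeated squaring (mod 79): (-3)^{1}≡76, (-3)^{2}≡9, (-3)^{4}≡2, (-3)^{8}≡4. Then (-3)^{13} = (-3)^{8+4+1} ≡ 4 × 2 × 76 ≡ 55 (mod 79)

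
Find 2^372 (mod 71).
Using Fermat: 2^{70} ≡ 1 (mod 71). 372 ≡ 22 (mod 70). So 2^{372} ≡ 2^{22} ≡ 50 (mod 71)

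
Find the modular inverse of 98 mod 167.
Since 167 is prime, by Fermat 98^(-1) ≡ 98^{165} ≡ 121 (mod 167). Verify: 98 × 121 = 11858 ≡ 1 (mod 167)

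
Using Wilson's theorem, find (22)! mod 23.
By Wilson's theorem, (22)! ≡ -1 ≡ 22 mod 23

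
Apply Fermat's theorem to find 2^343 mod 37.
By Fermat: 2^{36} ≡ 1 mod 37. 343 ≡ 19 mod 36. So 2^{343} ≡ 2^{19} ≡ 35 mod 37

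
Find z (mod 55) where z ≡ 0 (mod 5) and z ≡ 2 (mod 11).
M = 5 × 11 = 55. M₁ = 11, y₁ ≡ 1 (mod 5). M₂ = 5, y₂ ≡ 9 (mod 11). z = 0×11×1 + 2×5×9 ≡ 35 (mod 55)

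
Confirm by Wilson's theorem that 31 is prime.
(30)! mod 31 = 30. Since this equals -1 mod 31, Wilson confirms 31 is prime.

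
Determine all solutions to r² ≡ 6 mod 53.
The square roots of 6 mod 53 are 18 and 35. Verify: 18² = 324 ≡ 6 mod 53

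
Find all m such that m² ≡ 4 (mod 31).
The square roots of 4 mod 31 are 2 and 29. Verify: 2² = 4 ≡ 4 (mod 31)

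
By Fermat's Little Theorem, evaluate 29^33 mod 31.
By Fermat: 29^{30} ≡ 1 (mod 31). So 29^{33} = 29^{30} · 29^{3} ≡ 29^{3} ≡ 23 (mod 31)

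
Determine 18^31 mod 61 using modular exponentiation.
By repeated squaring (mod 61): 18^{1}≡18, 18^{2}≡19, 18^{4}≡56, 18^{8}≡25, 18^{16}≡15. Then 18^{31} = 18^{16+8+4+2+1} ≡ 15 × 25 × 56 × 19 × 18 ≡ 43 (mod 61)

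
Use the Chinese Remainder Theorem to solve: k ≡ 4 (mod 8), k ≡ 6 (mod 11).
M = 8 × 11 = 88. M₁ = 11, y₁ ≡ 3 (mod 8). M₂ = 8, y₂ ≡ 7 (mod 11). k = 4×11×3 + 6×8×7 ≡ 28 (mod 88)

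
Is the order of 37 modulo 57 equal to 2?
Powers of 37 mod 57: 37^1≡37, 37^2≡1. First k with 37^k≡1 is k=2. Yes, ord_57(37) = 2.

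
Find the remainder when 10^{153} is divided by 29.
By Fermat: 10^{28} ≡ 1 (mod 29). 153 = 5×28 + 13. So 10^{153} ≡ 10^{13} ≡ 26 (mod 29)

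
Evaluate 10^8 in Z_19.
By repeated squaring (mod 19): 10^{1}≡10, 10^{2}≡5, 10^{4}≡6, 10^{8}≡17. So 10^{8} ≡ 17 (mod 19)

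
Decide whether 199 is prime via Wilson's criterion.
(198)! mod 199 = 198. Since 198 ≡ -1 mod 199, 199 is prime.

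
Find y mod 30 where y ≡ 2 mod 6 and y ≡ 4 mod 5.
M = 6 × 5 = 30. M₁ = 5, y₁ ≡ 5 mod 6. M₂ = 6, y₂ ≡ 1 mod 5. y = 2×5×5 + 4×6×1 ≡ 14 mod 30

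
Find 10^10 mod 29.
By repeated squaring mod 29: 10^{1}≡10, 10^{2}≡13, 10^{4}≡24, 10^{8}≡25. Then 10^{10} = 10^{8+2} ≡ 25 × 13 ≡ 6 mod 29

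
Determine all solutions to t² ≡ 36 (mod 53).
The square roots of 36 mod 53 are 47 and 6. Verify: 47² = 2209 ≡ 36 (mod 53)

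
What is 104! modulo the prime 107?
(106)! = (104)! × (105) × (106) ≡ -1 mod 107. So (104)! ≡ -1 × [(106)(105)]^(-1) ≡ 53 mod 107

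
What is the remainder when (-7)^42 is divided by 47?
By repeated squaring mod 47: (-7)^{1}≡40, (-7)^{2}≡2, (-7)^{4}≡4, (-7)^{8}≡16, (-7)^{16}≡21, (-7)^{32}≡18. Then (-7)^{42} = (-7)^{32+8+2} ≡ 18 × 16 × 2 ≡ 12 mod 47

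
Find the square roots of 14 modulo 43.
The square roots of 14 mod 43 are 10 and 33. Verify: 10² = 100 ≡ 14 mod 43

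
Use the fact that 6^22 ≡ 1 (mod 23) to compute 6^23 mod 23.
By Fermat: 6^{22} ≡ 1 (mod 23). So 6^{23} = 6^{22} · 6^{1} ≡ 6^{1} ≡ 6 (mod 23)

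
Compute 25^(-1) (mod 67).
Since 67 is prime, by Fermat 25^(-1) ≡ 25^{65} ≡ 59 (mod 67). Verify: 25 × 59 = 1475 ≡ 1 (mod 67)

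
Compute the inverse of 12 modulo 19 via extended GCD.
Extended GCD: 12(8) + 19(-5) = 1. So 12^(-1) ≡ 8 mod 19. Verify: 12 × 8 = 96 ≡ 1 mod 19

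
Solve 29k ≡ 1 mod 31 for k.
Since 31 is prime, by Fermat 29^(-1) ≡ 29^{29} ≡ 15 mod 31. Verify: 29 × 15 = 435 ≡ 1 mod 31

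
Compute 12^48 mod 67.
By repeated squaring (mod 67): 12^{1}≡12, 12^{2}≡10, 12^{4}≡33, 12^{8}≡17, 12^{16}≡21, 12^{32}≡39. Then 12^{48} = 12^{32+16} ≡ 39 × 21 ≡ 15 (mod 67)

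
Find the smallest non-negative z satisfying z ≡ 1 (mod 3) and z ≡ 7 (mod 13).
M = 3 × 13 = 39. M₁ = 13, y₁ ≡ 1 (mod 3). M₂ = 3, y₂ ≡ 9 (mod 13). z = 1×13×1 + 7×3×9 ≡ 7 (mod 39)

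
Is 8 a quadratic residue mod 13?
By Euler's criterion: 8^{6} ≡ 12 mod 13. Since this equals -1 (≡ 12), 8 is not a QR.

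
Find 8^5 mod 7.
By repeated squaring mod 7: 8^{1}≡1, 8^{2}≡1, 8^{4}≡1. Then 8^{5} = 8^{4+1} ≡ 1 × 1 ≡ 1 mod 7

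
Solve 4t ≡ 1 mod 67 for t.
Since 67 is prime, by Fermat 4^(-1) ≡ 4^{65} ≡ 17 mod 67. Verify: 4 × 17 = 68 ≡ 1 mod 67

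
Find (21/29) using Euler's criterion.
(21/29) = 21^{14} mod 29 = -1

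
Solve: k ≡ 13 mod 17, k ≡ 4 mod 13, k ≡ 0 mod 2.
M = 17 × 13 × 2 = 442. M₁ = 26, y₁ ≡ 2 mod 17. M₂ = 34, y₂ ≡ 5 mod 13. M₃ = 221, y₃ ≡ 1 mod 2. k = 13×26×2 + 4×34×5 + 0×221×1 ≡ 30 mod 442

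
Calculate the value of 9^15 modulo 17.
By repeated squaring mod 17: 9^{1}≡9, 9^{2}≡13, 9^{4}≡16, 9^{8}≡1. Then 9^{15} = 9^{8+4+2+1} ≡ 1 × 16 × 13 × 9 ≡ 2 mod 17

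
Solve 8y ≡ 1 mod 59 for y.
Since 59 is prime, by Fermat 8^(-1) ≡ 8^{57} ≡ 37 mod 59. Verify: 8 × 37 = 296 ≡ 1 mod 59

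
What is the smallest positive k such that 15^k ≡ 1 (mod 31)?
Powers of 15 mod 31: 15^1≡15, 15^2≡8, 15^3≡27, 15^4≡2, 15^5≡30, 15^6≡16, 15^7≡23, 15^8≡4, 15^9≡29, 15^10≡1. So the order of 15 is 10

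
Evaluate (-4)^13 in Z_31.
By repeated squaring (mod 31): (-4)^{1}≡27, (-4)^{2}≡16, (-4)^{4}≡8, (-4)^{8}≡2. Then (-4)^{13} = (-4)^{8+4+1} ≡ 2 × 8 × 27 ≡ 29 (mod 31)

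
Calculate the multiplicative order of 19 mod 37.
Powers of 19 mod 37: 19^1≡19, 19^2≡28, 19^3≡14, 19^4≡7, 19^5≡22, 19^6≡11, 19^7≡24, 19^8≡12, 19^9≡6, 19^10≡3, 19^11≡20, 19^12≡10, 19^13≡5, 19^14≡21, 19^15≡29, 19^16≡33, 19^17≡35, 19^18≡36, 19^19≡18, 19^20≡9, 19^21≡23, 19^22≡30, 19^23≡15, 19^24≡26, 19^25≡13, 19^26≡25, 19^27≡31, 19^28≡34, 19^29≡17, 19^30≡27, 19^31≡32, 19^32≡16, 19^33≡8, 19^34≡4, 19^35≡2, 19^36≡1. ord_37(19) = 36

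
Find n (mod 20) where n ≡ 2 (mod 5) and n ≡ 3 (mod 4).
M = 5 × 4 = 20. M₁ = 4, y₁ ≡ 4 (mod 5). M₂ = 5, y₂ ≡ 1 (mod 4). n = 2×4×4 + 3×5×1 ≡ 7 (mod 20)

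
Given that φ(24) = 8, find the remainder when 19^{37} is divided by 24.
By Euler: 19^{8} ≡ 1 (mod 24) since gcd(19, 24) = 1. 37 = 4×8 + 5. So 19^{37} ≡ 19^{5} ≡ 19 (mod 24)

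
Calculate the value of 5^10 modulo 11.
Using Fermat: 5^{10} ≡ 1 (mod 11). 10 ≡ 0 (mod 10). So 5^{10} ≡ 5^{0} ≡ 1 (mod 11)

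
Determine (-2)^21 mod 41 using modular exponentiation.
By repeated squaring (mod 41): (-2)^{1}≡39, (-2)^{2}≡4, (-2)^{4}≡16, (-2)^{8}≡10, (-2)^{16}≡18. Then (-2)^{21} = (-2)^{16+4+1} ≡ 18 × 16 × 39 ≡ 39 (mod 41)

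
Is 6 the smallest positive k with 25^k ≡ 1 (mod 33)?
Powers of 25 mod 33: 25^1≡25, 25^2≡31, 25^3≡16, 25^4≡4, 25^5≡1. Already 25^5≡1, so the order is 5 < 6. No, the actual order is 5.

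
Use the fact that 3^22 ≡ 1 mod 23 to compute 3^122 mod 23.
By Fermat: 3^{22} ≡ 1 mod 23. 122 = 5×22 + 12. So 3^{122} ≡ 3^{12} ≡ 3 mod 23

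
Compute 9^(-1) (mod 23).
Since 23 is prime, by Fermat 9^(-1) ≡ 9^{21} ≡ 18 (mod 23). Verify: 9 × 18 = 162 ≡ 1 (mod 23)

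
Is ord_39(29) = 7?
Powers of 29 mod 39: 29^1≡29, 29^2≡22, 29^3≡14, 29^4≡16, 29^5≡35, 29^6≡1. Already 29^6≡1, so the order is 6 < 7. No, the actual order is 6.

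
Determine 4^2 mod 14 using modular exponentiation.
4^{2} = 16 ≡ 2 mod 14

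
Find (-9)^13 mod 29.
By repeated squaring mod 29: (-9)^{1}≡20, (-9)^{2}≡23, (-9)^{4}≡7, (-9)^{8}≡20. Then (-9)^{13} = (-9)^{8+4+1} ≡ 20 × 7 × 20 ≡ 16 mod 29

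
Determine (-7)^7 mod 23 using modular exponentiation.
By repeated squaring mod 23: (-7)^{1}≡16, (-7)^{2}≡3, (-7)^{4}≡9. Then (-7)^{7} = (-7)^{4+2+1} ≡ 9 × 3 × 16 ≡ 18 mod 23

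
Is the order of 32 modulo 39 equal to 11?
Powers of 32 mod 39: 32^1≡32, 32^2≡10, 32^3≡8, 32^4≡22, 32^5≡2, 32^6≡25, 32^7≡20, 32^8≡16, 32^9≡5, 32^10≡4, 32^11≡11, 32^12≡1. 32^11≡11≢1, so ord ≠ 11. No, the actual order is 12.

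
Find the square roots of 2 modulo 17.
The square roots of 2 mod 17 are 6 and 11. Verify: 6² = 36 ≡ 2 (mod 17)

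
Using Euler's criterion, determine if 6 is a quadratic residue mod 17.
By Euler's criterion: 6^{8} ≡ 16 mod 17. Since this equals -1 (≡ 16), 6 is not a QR.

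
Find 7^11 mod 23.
By repeated squaring mod 23: 7^{1}≡7, 7^{2}≡3, 7^{4}≡9, 7^{8}≡12. Then 7^{11} = 7^{8+2+1} ≡ 12 × 3 × 7 ≡ 22 mod 23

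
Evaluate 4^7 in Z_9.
By repeated squaring mod 9: 4^{1}≡4, 4^{2}≡7, 4^{4}≡4. Then 4^{7} = 4^{4+2+1} ≡ 4 × 7 × 4 ≡ 4 mod 9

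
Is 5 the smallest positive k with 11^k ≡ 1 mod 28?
Powers of 11 mod 28: 11^1≡11, 11^2≡9, 11^3≡15, 11^4≡25, 11^5≡23, 11^6≡1. 11^5≡23≢1, so ord ≠ 5. No, the actual order is 6.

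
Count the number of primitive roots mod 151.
Number of primitive roots mod 151 = φ(p-1) = φ(150) = 40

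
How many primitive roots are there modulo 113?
There are φ(113-1) = φ(112) = 48 primitive roots modulo 113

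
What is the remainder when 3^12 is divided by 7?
Using Fermat: 3^{6} ≡ 1 mod 7. 12 ≡ 0 mod 6. So 3^{12} ≡ 3^{0} ≡ 1 mod 7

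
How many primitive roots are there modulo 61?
There are φ(61-1) = φ(60) = 16 primitive roots modulo 61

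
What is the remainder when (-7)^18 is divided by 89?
By repeated squaring (mod 89): (-7)^{1}≡82, (-7)^{2}≡49, (-7)^{4}≡87, (-7)^{8}≡4, (-7)^{16}≡16. Then (-7)^{18} = (-7)^{16+2} ≡ 16 × 49 ≡ 72 (mod 89)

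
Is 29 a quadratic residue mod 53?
By Euler's criterion: 29^{26} ≡ 1 (mod 53). Since this equals 1, 29 is a QR.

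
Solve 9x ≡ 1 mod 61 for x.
Since 61 is prime, by Fermat 9^(-1) ≡ 9^{59} ≡ 34 mod 61. Verify: 9 × 34 = 306 ≡ 1 mod 61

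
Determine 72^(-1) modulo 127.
Since 127 is prime, by Fermat 72^(-1) ≡ 72^{125} ≡ 30 (mod 127). Verify: 72 × 30 = 2160 ≡ 1 (mod 127)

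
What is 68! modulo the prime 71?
(70)! = (68)! × (69) × (70) ≡ -1 mod 71. So (68)! ≡ -1 × [(70)(69)]^(-1) ≡ 35 mod 71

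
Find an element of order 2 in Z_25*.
24 has order 2 mod 25 since 24^{2} ≡ 1 (mod 25) and no smaller power works.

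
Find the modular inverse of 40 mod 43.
Since 43 is prime, by Fermat 40^(-1) ≡ 40^{41} ≡ 14 mod 43. Verify: 40 × 14 = 560 ≡ 1 mod 43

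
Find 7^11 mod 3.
Using Fermat: 7^{2} ≡ 1 mod 3. 11 ≡ 1 mod 2. So 7^{11} ≡ 7^{1} ≡ 1 mod 3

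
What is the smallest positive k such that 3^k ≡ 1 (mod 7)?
Powers of 3 mod 7: 3^1≡3, 3^2≡2, 3^3≡6, 3^4≡4, 3^5≡5, 3^6≡1. So the order of 3 is 6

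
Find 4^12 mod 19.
By repeated squaring mod 19: 4^{1}≡4, 4^{2}≡16, 4^{4}≡9, 4^{8}≡5. Then 4^{12} = 4^{8+4} ≡ 5 × 9 ≡ 7 mod 19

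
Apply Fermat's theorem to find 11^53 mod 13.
By Fermat: 11^{12} ≡ 1 mod 13. 53 = 4×12 + 5. So 11^{53} ≡ 11^{5} ≡ 7 mod 13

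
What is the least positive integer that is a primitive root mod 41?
g = 6. For each prime q|40: 6^{20}≡40, 6^{8}≡10, none ≡ 1, so ord_41(6) = 40 and 6 is a primitive root.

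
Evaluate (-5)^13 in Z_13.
Using Fermat: (-5)^{12} ≡ 1 (mod 13). 13 ≡ 1 (mod 12). So (-5)^{13} ≡ (-5)^{1} ≡ 8 (mod 13)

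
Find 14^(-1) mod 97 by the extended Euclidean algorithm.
Extended GCD: 14(7) + 97(-1) = 1. So 14^(-1) ≡ 7 mod 97. Verify: 14 × 7 = 98 ≡ 1 mod 97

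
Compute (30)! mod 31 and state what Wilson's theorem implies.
(30)! mod 31 = 30. Since this equals -1 mod 31, Wilson confirms 31 is prime.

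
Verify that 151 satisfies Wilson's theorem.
(150)! mod 151 = 150. Since this equals -1 mod 151, Wilson confirms 151 is prime.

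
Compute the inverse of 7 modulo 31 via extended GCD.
Extended GCD: 7(9) + 31(-2) = 1. So 7^(-1) ≡ 9 (mod 31). Verify: 7 × 9 = 63 ≡ 1 (mod 31)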